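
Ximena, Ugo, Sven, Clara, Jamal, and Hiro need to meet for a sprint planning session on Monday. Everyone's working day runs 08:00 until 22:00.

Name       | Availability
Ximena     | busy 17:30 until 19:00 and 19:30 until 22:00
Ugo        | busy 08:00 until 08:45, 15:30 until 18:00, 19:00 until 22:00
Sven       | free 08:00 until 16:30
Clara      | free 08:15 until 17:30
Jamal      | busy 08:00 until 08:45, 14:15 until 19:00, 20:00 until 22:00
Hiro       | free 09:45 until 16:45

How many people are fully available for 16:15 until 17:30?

Ximena free: 08:00-17:30, 19:00-19:30 (invert busy blocks within the working day).
Ugo free: 08:45-15:30, 18:00-19:00 (invert busy blocks within the working day).
Sven free: 08:00-16:30.
Clara free: 08:15-17:30.
Jamal free: 08:45-14:15, 19:00-20:00 (invert busy blocks within the working day).
Hiro free: 09:45-16:45.
Ximena and Clara can make the full 16:15-17:30 slot — that's 2.

2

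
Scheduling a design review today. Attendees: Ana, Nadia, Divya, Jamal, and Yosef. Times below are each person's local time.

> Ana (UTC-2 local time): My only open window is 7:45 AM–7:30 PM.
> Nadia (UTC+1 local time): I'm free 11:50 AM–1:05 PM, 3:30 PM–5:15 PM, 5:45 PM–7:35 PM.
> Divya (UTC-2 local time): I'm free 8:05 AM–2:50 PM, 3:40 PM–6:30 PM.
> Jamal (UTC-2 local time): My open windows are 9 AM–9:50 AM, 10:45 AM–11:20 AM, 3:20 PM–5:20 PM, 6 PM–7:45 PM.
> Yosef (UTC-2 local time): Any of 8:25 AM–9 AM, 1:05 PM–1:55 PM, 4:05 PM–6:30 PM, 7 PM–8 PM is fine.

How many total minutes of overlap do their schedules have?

Ana in UTC: 09:45-21:30 (add 2h to convert from UTC-2).
Nadia in UTC: 10:50-12:05, 14:30-16:15, 16:45-18:35 (subtract 1h to convert from UTC+1).
Divya in UTC: 10:05-16:50, 17:40-20:30 (add 2h to convert from UTC-2).
Jamal in UTC: 11:00-11:50, 12:45-13:20, 17:20-19:20, 20:00-21:45 (add 2h to convert from UTC-2).
Yosef in UTC: 10:25-11:00, 15:05-15:55, 18:05-20:30, 21:00-22:00 (add 2h to convert from UTC-2).
Ana ∩ Nadia: 10:50-12:05, 14:30-16:15, 16:45-18:35.
Ana ∩ Nadia ∩ Divya: 10:50-12:05, 14:30-16:15, 16:45-16:50, 17:40-18:35.
Ana ∩ Nadia ∩ Divya ∩ Jamal: 11:00-11:50, 17:40-18:35.
Ana ∩ Nadia ∩ Divya ∩ Jamal ∩ Yosef: 18:05-18:35.
That's a single block of 30 minutes.

30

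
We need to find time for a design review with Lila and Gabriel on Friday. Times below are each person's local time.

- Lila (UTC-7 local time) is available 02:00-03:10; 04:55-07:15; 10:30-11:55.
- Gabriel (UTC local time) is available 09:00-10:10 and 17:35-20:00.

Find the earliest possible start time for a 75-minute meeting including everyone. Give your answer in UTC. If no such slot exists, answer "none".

17:35

Lila in UTC: 09:00-10:10, 11:55-14:15, 17:30-18:55 (add 7h to convert from UTC-7).
Gabriel in UTC: 09:00-10:10, 17:35-20:00.
Lila ∩ Gabriel: 09:00-10:10, 17:35-18:55.
Those are the intersection windows.
The first common window of at least 75 minutes is 17:35-18:55, so the earliest start is 17:35.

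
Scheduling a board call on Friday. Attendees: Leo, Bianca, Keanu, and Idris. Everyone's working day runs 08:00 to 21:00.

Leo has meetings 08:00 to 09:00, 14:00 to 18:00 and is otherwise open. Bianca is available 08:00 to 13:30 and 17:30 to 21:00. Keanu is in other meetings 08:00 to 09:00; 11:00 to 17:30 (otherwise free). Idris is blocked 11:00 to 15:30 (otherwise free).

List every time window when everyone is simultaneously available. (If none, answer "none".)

Leo free: 09:00-14:00, 18:00-21:00 (invert busy blocks within the working day).
Bianca free: 08:00-13:30, 17:30-21:00.
Keanu free: 09:00-11:00, 17:30-21:00 (invert busy blocks within the working day).
Idris free: 08:00-11:00, 15:30-21:00 (invert busy blocks within the working day).
Leo ∩ Bianca: 09:00-13:30, 18:00-21:00.
Leo ∩ Bianca ∩ Keanu: 09:00-11:00, 18:00-21:00.
Leo ∩ Bianca ∩ Keanu ∩ Idris: 09:00-11:00, 18:00-21:00.

09:00-11:00, 18:00-21:00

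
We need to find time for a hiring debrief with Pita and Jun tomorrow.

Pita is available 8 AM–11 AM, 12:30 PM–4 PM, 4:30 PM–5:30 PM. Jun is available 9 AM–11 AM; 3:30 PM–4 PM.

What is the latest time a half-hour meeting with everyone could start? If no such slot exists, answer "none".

15:30

Pita ∩ Jun: 09:00-11:00, 15:30-16:00.
The last common window of at least 30 minutes is 15:30-16:00; a 30-minute meeting can start as late as 15:30 and still end by 16:00.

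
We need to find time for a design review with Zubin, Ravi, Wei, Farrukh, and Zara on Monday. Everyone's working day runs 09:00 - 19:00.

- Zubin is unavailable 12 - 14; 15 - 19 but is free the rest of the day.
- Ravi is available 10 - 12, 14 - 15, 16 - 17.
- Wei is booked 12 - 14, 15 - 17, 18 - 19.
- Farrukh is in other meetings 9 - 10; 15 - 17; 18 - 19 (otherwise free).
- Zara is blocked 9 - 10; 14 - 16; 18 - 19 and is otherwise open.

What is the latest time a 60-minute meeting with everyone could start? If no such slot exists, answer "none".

11:00

Zubin free: 09:00-12:00, 14:00-15:00 (invert busy blocks within the working day).
Ravi free: 10:00-12:00, 14:00-15:00, 16:00-17:00.
Wei free: 09:00-12:00, 14:00-15:00, 17:00-18:00 (invert busy blocks within the working day).
Farrukh free: 10:00-15:00, 17:00-18:00 (invert busy blocks within the working day).
Zara free: 10:00-14:00, 16:00-18:00 (invert busy blocks within the working day).
Zubin ∩ Ravi: 10:00-12:00, 14:00-15:00.
Zubin ∩ Ravi ∩ Wei: 10:00-12:00, 14:00-15:00.
Zubin ∩ Ravi ∩ Wei ∩ Farrukh: 10:00-12:00, 14:00-15:00.
Zubin ∩ Ravi ∩ Wei ∩ Farrukh ∩ Zara: 10:00-12:00.
The last common window of at least 60 minutes is 10:00-12:00; a 60-minute meeting can start as late as 11:00 and still end by 12:00.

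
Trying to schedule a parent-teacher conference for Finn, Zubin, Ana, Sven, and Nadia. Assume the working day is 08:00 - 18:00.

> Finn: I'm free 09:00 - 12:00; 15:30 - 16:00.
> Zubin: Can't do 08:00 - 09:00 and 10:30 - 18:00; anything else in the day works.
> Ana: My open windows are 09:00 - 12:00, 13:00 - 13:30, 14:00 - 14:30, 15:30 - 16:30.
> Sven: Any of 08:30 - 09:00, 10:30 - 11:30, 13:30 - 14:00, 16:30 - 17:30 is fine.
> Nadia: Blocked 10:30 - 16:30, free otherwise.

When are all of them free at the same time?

none

Finn free: 09:00-12:00, 15:30-16:00.
Zubin free: 09:00-10:30 (invert busy blocks within the working day).
Ana free: 09:00-12:00, 13:00-13:30, 14:00-14:30, 15:30-16:30.
Sven free: 08:30-09:00, 10:30-11:30, 13:30-14:00, 16:30-17:30.
Nadia free: 08:00-10:30, 16:30-18:00 (invert busy blocks within the working day).
Finn ∩ Zubin: 09:00-10:30.
Finn ∩ Zubin ∩ Ana: 09:00-10:30.
Finn ∩ Zubin ∩ Ana ∩ Sven: ∅.
Finn ∩ Zubin ∩ Ana ∩ Sven ∩ Nadia: ∅.
There is no time when everyone is free.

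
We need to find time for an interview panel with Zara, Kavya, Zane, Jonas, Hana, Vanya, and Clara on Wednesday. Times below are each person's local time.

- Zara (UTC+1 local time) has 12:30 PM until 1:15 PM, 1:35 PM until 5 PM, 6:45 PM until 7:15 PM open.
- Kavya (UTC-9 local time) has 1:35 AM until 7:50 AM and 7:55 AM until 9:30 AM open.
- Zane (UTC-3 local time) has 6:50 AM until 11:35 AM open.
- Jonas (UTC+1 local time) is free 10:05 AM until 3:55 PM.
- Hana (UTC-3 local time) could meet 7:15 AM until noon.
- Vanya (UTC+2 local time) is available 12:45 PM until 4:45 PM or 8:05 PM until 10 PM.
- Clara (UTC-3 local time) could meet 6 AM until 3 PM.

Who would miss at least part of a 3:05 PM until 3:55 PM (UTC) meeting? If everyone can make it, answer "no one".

Hana, Jonas, Vanya, Zane

Zara in UTC: 11:30-12:15, 12:35-16:00, 17:45-18:15 (subtract 1h to convert from UTC+1).
Kavya in UTC: 10:35-16:50, 16:55-18:30 (add 9h to convert from UTC-9).
Zane in UTC: 09:50-14:35 (add 3h to convert from UTC-3).
Jonas in UTC: 09:05-14:55 (subtract 1h to convert from UTC+1).
Hana in UTC: 10:15-15:00 (add 3h to convert from UTC-3).
Vanya in UTC: 10:45-14:45, 18:05-20:00 (subtract 2h to convert from UTC+2).
Clara in UTC: 09:00-18:00 (add 3h to convert from UTC-3).
Zara: free for 15:05-15:55. Kavya: free for 15:05-15:55. Zane: not fully free for 15:05-15:55. Jonas: not fully free for 15:05-15:55. Hana: not fully free for 15:05-15:55. Vanya: not fully free for 15:05-15:55. Clara: free for 15:05-15:55.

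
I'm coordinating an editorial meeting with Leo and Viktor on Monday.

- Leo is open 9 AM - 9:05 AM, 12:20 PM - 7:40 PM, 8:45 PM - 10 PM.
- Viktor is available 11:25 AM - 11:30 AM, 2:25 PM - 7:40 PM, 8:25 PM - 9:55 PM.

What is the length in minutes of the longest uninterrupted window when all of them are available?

315

Leo ∩ Viktor: 14:25-19:40, 20:45-21:55.
The longest is 14:25-19:40 at 315 minutes.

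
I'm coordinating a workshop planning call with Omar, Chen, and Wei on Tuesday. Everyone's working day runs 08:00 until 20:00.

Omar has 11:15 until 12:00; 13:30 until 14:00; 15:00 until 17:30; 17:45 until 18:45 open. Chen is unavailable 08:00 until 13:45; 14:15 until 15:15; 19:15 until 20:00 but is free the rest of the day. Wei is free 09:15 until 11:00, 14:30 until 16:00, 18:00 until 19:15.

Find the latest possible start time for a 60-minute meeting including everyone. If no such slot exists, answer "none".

Omar free: 11:15-12:00, 13:30-14:00, 15:00-17:30, 17:45-18:45.
Chen free: 13:45-14:15, 15:15-19:15 (invert busy blocks within the working day).
Wei free: 09:15-11:00, 14:30-16:00, 18:00-19:15.
Omar ∩ Chen: 13:45-14:00, 15:15-17:30, 17:45-18:45.
Omar ∩ Chen ∩ Wei: 15:15-16:00, 18:00-18:45.
No common window is at least 60 minutes long.

none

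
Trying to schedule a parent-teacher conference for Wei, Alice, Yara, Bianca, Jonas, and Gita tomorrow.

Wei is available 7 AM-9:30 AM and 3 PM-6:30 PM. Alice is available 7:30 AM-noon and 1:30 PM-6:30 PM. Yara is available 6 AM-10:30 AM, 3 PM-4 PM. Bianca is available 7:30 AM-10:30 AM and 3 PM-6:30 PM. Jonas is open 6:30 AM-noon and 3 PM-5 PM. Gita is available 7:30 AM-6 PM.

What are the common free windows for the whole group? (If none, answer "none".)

07:30-09:30, 15:00-16:00

Wei ∩ Alice: 07:30-09:30, 15:00-18:30.
Wei ∩ Alice ∩ Yara: 07:30-09:30, 15:00-16:00.
Wei ∩ Alice ∩ Yara ∩ Bianca: 07:30-09:30, 15:00-16:00.
Wei ∩ Alice ∩ Yara ∩ Bianca ∩ Jonas: 07:30-09:30, 15:00-16:00.
Wei ∩ Alice ∩ Yara ∩ Bianca ∩ Jonas ∩ Gita: 07:30-09:30, 15:00-16:00.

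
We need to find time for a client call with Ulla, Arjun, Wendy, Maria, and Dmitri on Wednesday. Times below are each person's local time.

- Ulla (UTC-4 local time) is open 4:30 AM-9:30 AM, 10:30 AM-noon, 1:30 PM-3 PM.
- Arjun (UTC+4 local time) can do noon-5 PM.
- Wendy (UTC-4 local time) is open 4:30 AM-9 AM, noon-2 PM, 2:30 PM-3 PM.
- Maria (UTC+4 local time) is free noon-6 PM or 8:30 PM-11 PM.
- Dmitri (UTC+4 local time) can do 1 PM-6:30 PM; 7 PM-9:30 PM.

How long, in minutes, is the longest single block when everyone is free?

Ulla in UTC: 08:30-13:30, 14:30-16:00, 17:30-19:00 (add 4h to convert from UTC-4).
Arjun in UTC: 08:00-13:00 (subtract 4h to convert from UTC+4).
Wendy in UTC: 08:30-13:00, 16:00-18:00, 18:30-19:00 (add 4h to convert from UTC-4).
Maria in UTC: 08:00-14:00, 16:30-19:00 (subtract 4h to convert from UTC+4).
Dmitri in UTC: 09:00-14:30, 15:00-17:30 (subtract 4h to convert from UTC+4).
Ulla ∩ Arjun: 08:30-13:00.
Ulla ∩ Arjun ∩ Wendy: 08:30-13:00.
Ulla ∩ Arjun ∩ Wendy ∩ Maria: 08:30-13:00.
Ulla ∩ Arjun ∩ Wendy ∩ Maria ∩ Dmitri: 09:00-13:00.
The longest is 09:00-13:00 at 240 minutes.

240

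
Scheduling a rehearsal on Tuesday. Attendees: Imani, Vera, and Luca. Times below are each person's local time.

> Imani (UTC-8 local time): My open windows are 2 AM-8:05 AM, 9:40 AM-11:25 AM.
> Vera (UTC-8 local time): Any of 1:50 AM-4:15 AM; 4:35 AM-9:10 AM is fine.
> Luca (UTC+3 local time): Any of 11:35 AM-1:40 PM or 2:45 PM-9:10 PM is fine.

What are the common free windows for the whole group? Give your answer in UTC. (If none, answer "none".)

Imani in UTC: 10:00-16:05, 17:40-19:25 (add 8h to convert from UTC-8).
Vera in UTC: 09:50-12:15, 12:35-17:10 (add 8h to convert from UTC-8).
Luca in UTC: 08:35-10:40, 11:45-18:10 (subtract 3h to convert from UTC+3).
Imani ∩ Vera: 10:00-12:15, 12:35-16:05.
Imani ∩ Vera ∩ Luca: 10:00-10:40, 11:45-12:15, 12:35-16:05.

10:00-10:40, 11:45-12:15, 12:35-16:05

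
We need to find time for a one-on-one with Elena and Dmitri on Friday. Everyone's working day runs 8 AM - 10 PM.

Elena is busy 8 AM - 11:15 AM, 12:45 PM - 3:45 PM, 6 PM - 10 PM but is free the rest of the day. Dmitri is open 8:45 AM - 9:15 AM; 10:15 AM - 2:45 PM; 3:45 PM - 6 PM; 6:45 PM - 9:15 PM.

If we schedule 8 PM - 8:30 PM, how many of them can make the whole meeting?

1

Elena free: 11:15-12:45, 15:45-18:00 (invert busy blocks within the working day).
Dmitri free: 08:45-09:15, 10:15-14:45, 15:45-18:00, 18:45-21:15.
Dmitri can make the full 20:00-20:30 slot — that's 1.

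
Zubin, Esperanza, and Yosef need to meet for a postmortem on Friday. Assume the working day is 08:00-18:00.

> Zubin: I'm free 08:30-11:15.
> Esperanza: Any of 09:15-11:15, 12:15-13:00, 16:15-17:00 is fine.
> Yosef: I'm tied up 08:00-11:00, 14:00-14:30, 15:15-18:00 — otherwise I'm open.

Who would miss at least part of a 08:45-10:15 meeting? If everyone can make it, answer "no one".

Esperanza, Yosef

Zubin free: 08:30-11:15.
Esperanza free: 09:15-11:15, 12:15-13:00, 16:15-17:00.
Yosef free: 11:00-14:00, 14:30-15:15 (invert busy blocks within the working day).
Zubin: free for 08:45-10:15. Esperanza: not fully free for 08:45-10:15. Yosef: not fully free for 08:45-10:15.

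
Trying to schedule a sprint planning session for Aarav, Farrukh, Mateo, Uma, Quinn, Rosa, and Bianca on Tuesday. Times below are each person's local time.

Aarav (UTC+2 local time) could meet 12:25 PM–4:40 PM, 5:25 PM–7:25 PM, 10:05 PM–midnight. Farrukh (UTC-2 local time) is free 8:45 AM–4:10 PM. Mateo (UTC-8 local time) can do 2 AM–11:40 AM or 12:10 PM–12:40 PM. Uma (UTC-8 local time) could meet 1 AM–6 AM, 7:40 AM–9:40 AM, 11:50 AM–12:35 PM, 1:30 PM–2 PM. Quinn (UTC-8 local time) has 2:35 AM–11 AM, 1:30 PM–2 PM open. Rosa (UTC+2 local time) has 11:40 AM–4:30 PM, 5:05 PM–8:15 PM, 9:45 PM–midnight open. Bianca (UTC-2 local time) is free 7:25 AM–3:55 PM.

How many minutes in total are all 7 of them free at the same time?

300

Aarav in UTC: 10:25-14:40, 15:25-17:25, 20:05-22:00 (subtract 2h to convert from UTC+2).
Farrukh in UTC: 10:45-18:10 (add 2h to convert from UTC-2).
Mateo in UTC: 10:00-19:40, 20:10-20:40 (add 8h to convert from UTC-8).
Uma in UTC: 09:00-14:00, 15:40-17:40, 19:50-20:35, 21:30-22:00 (add 8h to convert from UTC-8).
Quinn in UTC: 10:35-19:00, 21:30-22:00 (add 8h to convert from UTC-8).
Rosa in UTC: 09:40-14:30, 15:05-18:15, 19:45-22:00 (subtract 2h to convert from UTC+2).
Bianca in UTC: 09:25-17:55 (add 2h to convert from UTC-2).
Aarav ∩ Farrukh: 10:45-14:40, 15:25-17:25.
Aarav ∩ Farrukh ∩ Mateo: 10:45-14:40, 15:25-17:25.
Aarav ∩ Farrukh ∩ Mateo ∩ Uma: 10:45-14:00, 15:40-17:25.
Aarav ∩ Farrukh ∩ Mateo ∩ Uma ∩ Quinn: 10:45-14:00, 15:40-17:25.
Aarav ∩ Farrukh ∩ Mateo ∩ Uma ∩ Quinn ∩ Rosa: 10:45-14:00, 15:40-17:25.
Aarav ∩ Farrukh ∩ Mateo ∩ Uma ∩ Quinn ∩ Rosa ∩ Bianca: 10:45-14:00, 15:40-17:25.
Those are the intersection windows.
Summing the common windows: 195 + 105 = 300 minutes.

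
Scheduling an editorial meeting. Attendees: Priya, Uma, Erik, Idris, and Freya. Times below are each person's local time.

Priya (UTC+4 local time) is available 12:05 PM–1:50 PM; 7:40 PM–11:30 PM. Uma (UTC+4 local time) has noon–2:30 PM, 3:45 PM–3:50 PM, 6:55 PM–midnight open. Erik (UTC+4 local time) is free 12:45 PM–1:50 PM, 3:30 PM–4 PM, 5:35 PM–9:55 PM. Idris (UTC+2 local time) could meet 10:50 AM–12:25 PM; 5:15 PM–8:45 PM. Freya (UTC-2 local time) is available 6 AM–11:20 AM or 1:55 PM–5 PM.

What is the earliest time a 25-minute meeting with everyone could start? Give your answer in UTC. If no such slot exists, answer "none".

Priya in UTC: 08:05-09:50, 15:40-19:30 (subtract 4h to convert from UTC+4).
Uma in UTC: 08:00-10:30, 11:45-11:50, 14:55-20:00 (subtract 4h to convert from UTC+4).
Erik in UTC: 08:45-09:50, 11:30-12:00, 13:35-17:55 (subtract 4h to convert from UTC+4).
Idris in UTC: 08:50-10:25, 15:15-18:45 (subtract 2h to convert from UTC+2).
Freya in UTC: 08:00-13:20, 15:55-19:00 (add 2h to convert from UTC-2).
Priya ∩ Uma: 08:05-09:50, 15:40-19:30.
Priya ∩ Uma ∩ Erik: 08:45-09:50, 15:40-17:55.
Priya ∩ Uma ∩ Erik ∩ Idris: 08:50-09:50, 15:40-17:55.
Priya ∩ Uma ∩ Erik ∩ Idris ∩ Freya: 08:50-09:50, 15:55-17:55.
The first common window of at least 25 minutes is 08:50-09:50, so the earliest start is 08:50.

08:50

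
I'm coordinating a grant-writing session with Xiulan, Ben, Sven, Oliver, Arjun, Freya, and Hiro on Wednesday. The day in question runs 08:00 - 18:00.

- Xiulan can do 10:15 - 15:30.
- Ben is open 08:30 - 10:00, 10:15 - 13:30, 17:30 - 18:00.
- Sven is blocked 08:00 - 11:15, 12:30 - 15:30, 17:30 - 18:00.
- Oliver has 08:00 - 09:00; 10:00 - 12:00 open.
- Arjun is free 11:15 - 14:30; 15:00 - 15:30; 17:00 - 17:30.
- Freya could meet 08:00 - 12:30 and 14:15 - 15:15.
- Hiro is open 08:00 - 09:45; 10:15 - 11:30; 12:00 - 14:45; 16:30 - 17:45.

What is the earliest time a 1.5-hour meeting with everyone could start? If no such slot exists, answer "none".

none

Xiulan free: 10:15-15:30.
Ben free: 08:30-10:00, 10:15-13:30, 17:30-18:00.
Sven free: 11:15-12:30, 15:30-17:30 (invert busy blocks within the working day).
Oliver free: 08:00-09:00, 10:00-12:00.
Arjun free: 11:15-14:30, 15:00-15:30, 17:00-17:30.
Freya free: 08:00-12:30, 14:15-15:15.
Hiro free: 08:00-09:45, 10:15-11:30, 12:00-14:45, 16:30-17:45.
Xiulan ∩ Ben: 10:15-13:30.
Xiulan ∩ Ben ∩ Sven: 11:15-12:30.
Xiulan ∩ Ben ∩ Sven ∩ Oliver: 11:15-12:00.
Xiulan ∩ Ben ∩ Sven ∩ Oliver ∩ Arjun: 11:15-12:00.
Xiulan ∩ Ben ∩ Sven ∩ Oliver ∩ Arjun ∩ Freya: 11:15-12:00.
Xiulan ∩ Ben ∩ Sven ∩ Oliver ∩ Arjun ∩ Freya ∩ Hiro: 11:15-11:30.
No common window is at least 90 minutes long.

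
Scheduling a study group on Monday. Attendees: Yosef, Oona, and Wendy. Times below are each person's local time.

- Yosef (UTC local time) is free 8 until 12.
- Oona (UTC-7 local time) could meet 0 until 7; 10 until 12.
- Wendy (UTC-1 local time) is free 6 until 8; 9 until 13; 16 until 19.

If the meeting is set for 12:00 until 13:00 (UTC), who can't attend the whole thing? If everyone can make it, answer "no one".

Yosef

Yosef in UTC: 08:00-12:00.
Oona in UTC: 07:00-14:00, 17:00-19:00 (add 7h to convert from UTC-7).
Wendy in UTC: 07:00-09:00, 10:00-14:00, 17:00-20:00 (add 1h to convert from UTC-1).
Yosef: not fully free for 12:00-13:00. Oona: free for 12:00-13:00. Wendy: free for 12:00-13:00.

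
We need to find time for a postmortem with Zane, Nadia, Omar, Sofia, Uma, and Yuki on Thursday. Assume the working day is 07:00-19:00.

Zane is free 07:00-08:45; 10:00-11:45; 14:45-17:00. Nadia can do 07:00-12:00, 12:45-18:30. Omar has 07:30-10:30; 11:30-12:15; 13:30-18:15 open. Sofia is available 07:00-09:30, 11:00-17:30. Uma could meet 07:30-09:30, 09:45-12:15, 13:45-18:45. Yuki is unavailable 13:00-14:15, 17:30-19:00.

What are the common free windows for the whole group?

07:30-08:45, 11:30-11:45, 14:45-17:00

Zane free: 07:00-08:45, 10:00-11:45, 14:45-17:00.
Nadia free: 07:00-12:00, 12:45-18:30.
Omar free: 07:30-10:30, 11:30-12:15, 13:30-18:15.
Sofia free: 07:00-09:30, 11:00-17:30.
Uma free: 07:30-09:30, 09:45-12:15, 13:45-18:45.
Yuki free: 07:00-13:00, 14:15-17:30 (invert busy blocks within the working day).
Zane ∩ Nadia: 07:00-08:45, 10:00-11:45, 14:45-17:00.
Zane ∩ Nadia ∩ Omar: 07:30-08:45, 10:00-10:30, 11:30-11:45, 14:45-17:00.
Zane ∩ Nadia ∩ Omar ∩ Sofia: 07:30-08:45, 11:30-11:45, 14:45-17:00.
Zane ∩ Nadia ∩ Omar ∩ Sofia ∩ Uma: 07:30-08:45, 11:30-11:45, 14:45-17:00.
Zane ∩ Nadia ∩ Omar ∩ Sofia ∩ Uma ∩ Yuki: 07:30-08:45, 11:30-11:45, 14:45-17:00.
So the common availability across everyone is 07:30-08:45, 11:30-11:45, 14:45-17:00.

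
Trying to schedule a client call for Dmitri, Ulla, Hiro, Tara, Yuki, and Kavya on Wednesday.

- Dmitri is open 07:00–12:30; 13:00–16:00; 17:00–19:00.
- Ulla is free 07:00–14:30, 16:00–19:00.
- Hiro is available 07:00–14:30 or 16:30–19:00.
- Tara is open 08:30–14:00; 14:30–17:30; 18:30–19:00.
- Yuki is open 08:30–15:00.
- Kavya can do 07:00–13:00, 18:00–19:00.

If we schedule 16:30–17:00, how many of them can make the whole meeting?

3

Ulla, Hiro, and Tara can make the full 16:30-17:00 slot — that's 3.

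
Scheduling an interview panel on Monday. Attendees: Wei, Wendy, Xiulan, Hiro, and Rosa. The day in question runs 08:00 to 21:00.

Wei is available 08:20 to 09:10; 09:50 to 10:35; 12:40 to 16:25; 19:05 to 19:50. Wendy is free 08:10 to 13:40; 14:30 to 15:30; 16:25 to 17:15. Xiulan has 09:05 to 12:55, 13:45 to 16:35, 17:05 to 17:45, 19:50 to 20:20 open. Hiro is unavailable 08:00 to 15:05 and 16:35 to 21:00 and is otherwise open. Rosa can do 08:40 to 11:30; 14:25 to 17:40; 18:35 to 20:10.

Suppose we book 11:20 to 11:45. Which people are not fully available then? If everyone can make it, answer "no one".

Wei free: 08:20-09:10, 09:50-10:35, 12:40-16:25, 19:05-19:50.
Wendy free: 08:10-13:40, 14:30-15:30, 16:25-17:15.
Xiulan free: 09:05-12:55, 13:45-16:35, 17:05-17:45, 19:50-20:20.
Hiro free: 15:05-16:35 (invert busy blocks within the working day).
Rosa free: 08:40-11:30, 14:25-17:40, 18:35-20:10.
Wei: not fully free for 11:20-11:45. Wendy: free for 11:20-11:45. Xiulan: free for 11:20-11:45. Hiro: not fully free for 11:20-11:45. Rosa: not fully free for 11:20-11:45.

Hiro, Rosa, Wei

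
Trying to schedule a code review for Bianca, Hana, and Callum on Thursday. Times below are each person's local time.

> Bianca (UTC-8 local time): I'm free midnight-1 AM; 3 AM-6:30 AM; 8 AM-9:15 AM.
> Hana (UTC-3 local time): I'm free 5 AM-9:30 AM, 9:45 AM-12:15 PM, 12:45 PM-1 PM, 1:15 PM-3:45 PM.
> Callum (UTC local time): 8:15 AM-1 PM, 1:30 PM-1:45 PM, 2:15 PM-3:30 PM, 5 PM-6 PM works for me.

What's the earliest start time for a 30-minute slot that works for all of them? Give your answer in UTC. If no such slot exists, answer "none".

08:15

Bianca in UTC: 08:00-09:00, 11:00-14:30, 16:00-17:15 (add 8h to convert from UTC-8).
Hana in UTC: 08:00-12:30, 12:45-15:15, 15:45-16:00, 16:15-18:45 (add 3h to convert from UTC-3).
Callum in UTC: 08:15-13:00, 13:30-13:45, 14:15-15:30, 17:00-18:00.
Bianca ∩ Hana: 08:00-09:00, 11:00-12:30, 12:45-14:30, 16:15-17:15.
Bianca ∩ Hana ∩ Callum: 08:15-09:00, 11:00-12:30, 12:45-13:00, 13:30-13:45, 14:15-14:30, 17:00-17:15.
So the common availability across everyone is 08:15-09:00, 11:00-12:30, 12:45-13:00, 13:30-13:45, 14:15-14:30, 17:00-17:15.
The first common window of at least 30 minutes is 08:15-09:00, so the earliest start is 08:15.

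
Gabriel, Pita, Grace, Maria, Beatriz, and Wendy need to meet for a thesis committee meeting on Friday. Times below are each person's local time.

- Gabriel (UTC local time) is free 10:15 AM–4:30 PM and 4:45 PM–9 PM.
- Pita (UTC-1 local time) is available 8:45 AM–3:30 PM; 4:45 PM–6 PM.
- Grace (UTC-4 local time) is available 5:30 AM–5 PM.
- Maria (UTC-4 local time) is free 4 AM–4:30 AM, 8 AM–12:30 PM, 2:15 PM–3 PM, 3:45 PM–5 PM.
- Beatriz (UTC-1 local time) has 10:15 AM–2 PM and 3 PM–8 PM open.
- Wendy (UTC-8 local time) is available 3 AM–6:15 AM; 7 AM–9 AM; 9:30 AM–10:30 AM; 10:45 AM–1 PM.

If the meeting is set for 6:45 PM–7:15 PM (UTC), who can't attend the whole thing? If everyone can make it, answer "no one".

Gabriel in UTC: 10:15-16:30, 16:45-21:00.
Pita in UTC: 09:45-16:30, 17:45-19:00 (add 1h to convert from UTC-1).
Grace in UTC: 09:30-21:00 (add 4h to convert from UTC-4).
Maria in UTC: 08:00-08:30, 12:00-16:30, 18:15-19:00, 19:45-21:00 (add 4h to convert from UTC-4).
Beatriz in UTC: 11:15-15:00, 16:00-21:00 (add 1h to convert from UTC-1).
Wendy in UTC: 11:00-14:15, 15:00-17:00, 17:30-18:30, 18:45-21:00 (add 8h to convert from UTC-8).
Gabriel: free for 18:45-19:15. Pita: not fully free for 18:45-19:15. Grace: free for 18:45-19:15. Maria: not fully free for 18:45-19:15. Beatriz: free for 18:45-19:15. Wendy: free for 18:45-19:15.

Maria, Pita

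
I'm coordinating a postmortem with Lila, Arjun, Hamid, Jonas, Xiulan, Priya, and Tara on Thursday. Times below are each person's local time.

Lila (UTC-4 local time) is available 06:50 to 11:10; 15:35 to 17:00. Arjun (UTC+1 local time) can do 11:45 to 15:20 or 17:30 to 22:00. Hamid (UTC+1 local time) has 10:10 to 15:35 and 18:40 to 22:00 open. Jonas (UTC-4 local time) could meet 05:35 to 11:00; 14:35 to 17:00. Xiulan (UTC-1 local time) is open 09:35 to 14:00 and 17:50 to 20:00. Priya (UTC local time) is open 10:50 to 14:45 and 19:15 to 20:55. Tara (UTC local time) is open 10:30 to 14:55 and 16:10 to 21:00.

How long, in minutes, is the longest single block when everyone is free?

210

Lila in UTC: 10:50-15:10, 19:35-21:00 (add 4h to convert from UTC-4).
Arjun in UTC: 10:45-14:20, 16:30-21:00 (subtract 1h to convert from UTC+1).
Hamid in UTC: 09:10-14:35, 17:40-21:00 (subtract 1h to convert from UTC+1).
Jonas in UTC: 09:35-15:00, 18:35-21:00 (add 4h to convert from UTC-4).
Xiulan in UTC: 10:35-15:00, 18:50-21:00 (add 1h to convert from UTC-1).
Priya in UTC: 10:50-14:45, 19:15-20:55.
Tara in UTC: 10:30-14:55, 16:10-21:00.
Lila ∩ Arjun: 10:50-14:20, 19:35-21:00.
Lila ∩ Arjun ∩ Hamid: 10:50-14:20, 19:35-21:00.
Lila ∩ Arjun ∩ Hamid ∩ Jonas: 10:50-14:20, 19:35-21:00.
Lila ∩ Arjun ∩ Hamid ∩ Jonas ∩ Xiulan: 10:50-14:20, 19:35-21:00.
Lila ∩ Arjun ∩ Hamid ∩ Jonas ∩ Xiulan ∩ Priya: 10:50-14:20, 19:35-20:55.
Lila ∩ Arjun ∩ Hamid ∩ Jonas ∩ Xiulan ∩ Priya ∩ Tara: 10:50-14:20, 19:35-20:55.
The longest is 10:50-14:20 at 210 minutes.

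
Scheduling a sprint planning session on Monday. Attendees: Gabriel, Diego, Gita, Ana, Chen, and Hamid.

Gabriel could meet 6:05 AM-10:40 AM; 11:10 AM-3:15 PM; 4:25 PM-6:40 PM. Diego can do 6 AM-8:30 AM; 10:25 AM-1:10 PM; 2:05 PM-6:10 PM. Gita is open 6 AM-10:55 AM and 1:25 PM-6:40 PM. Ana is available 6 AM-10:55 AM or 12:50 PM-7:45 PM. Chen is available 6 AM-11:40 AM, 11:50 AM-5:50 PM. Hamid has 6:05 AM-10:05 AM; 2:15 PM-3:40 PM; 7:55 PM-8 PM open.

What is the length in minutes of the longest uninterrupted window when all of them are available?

145

Gabriel ∩ Diego: 06:05-08:30, 10:25-10:40, 11:10-13:10, 14:05-15:15, 16:25-18:10.
Gabriel ∩ Diego ∩ Gita: 06:05-08:30, 10:25-10:40, 14:05-15:15, 16:25-18:10.
Gabriel ∩ Diego ∩ Gita ∩ Ana: 06:05-08:30, 10:25-10:40, 14:05-15:15, 16:25-18:10.
Gabriel ∩ Diego ∩ Gita ∩ Ana ∩ Chen: 06:05-08:30, 10:25-10:40, 14:05-15:15, 16:25-17:50.
Gabriel ∩ Diego ∩ Gita ∩ Ana ∩ Chen ∩ Hamid: 06:05-08:30, 14:15-15:15.
The longest is 06:05-08:30 at 145 minutes.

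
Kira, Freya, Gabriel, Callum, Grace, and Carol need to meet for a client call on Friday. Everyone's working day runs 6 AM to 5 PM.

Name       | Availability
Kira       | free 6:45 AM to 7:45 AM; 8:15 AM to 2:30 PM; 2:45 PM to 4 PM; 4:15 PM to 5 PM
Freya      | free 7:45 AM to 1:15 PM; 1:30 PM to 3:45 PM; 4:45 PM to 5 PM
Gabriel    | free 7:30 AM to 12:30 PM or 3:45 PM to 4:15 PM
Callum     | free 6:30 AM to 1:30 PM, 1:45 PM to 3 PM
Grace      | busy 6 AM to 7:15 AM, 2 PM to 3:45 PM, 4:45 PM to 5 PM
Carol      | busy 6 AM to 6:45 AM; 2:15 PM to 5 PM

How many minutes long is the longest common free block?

255

Kira free: 06:45-07:45, 08:15-14:30, 14:45-16:00, 16:15-17:00.
Freya free: 07:45-13:15, 13:30-15:45, 16:45-17:00.
Gabriel free: 07:30-12:30, 15:45-16:15.
Callum free: 06:30-13:30, 13:45-15:00.
Grace free: 07:15-14:00, 15:45-16:45 (invert busy blocks within the working day).
Carol free: 06:45-14:15 (invert busy blocks within the working day).
Kira ∩ Freya: 08:15-13:15, 13:30-14:30, 14:45-15:45, 16:45-17:00.
Kira ∩ Freya ∩ Gabriel: 08:15-12:30.
Kira ∩ Freya ∩ Gabriel ∩ Callum: 08:15-12:30.
Kira ∩ Freya ∩ Gabriel ∩ Callum ∩ Grace: 08:15-12:30.
Kira ∩ Freya ∩ Gabriel ∩ Callum ∩ Grace ∩ Carol: 08:15-12:30.
The longest is 08:15-12:30 at 255 minutes.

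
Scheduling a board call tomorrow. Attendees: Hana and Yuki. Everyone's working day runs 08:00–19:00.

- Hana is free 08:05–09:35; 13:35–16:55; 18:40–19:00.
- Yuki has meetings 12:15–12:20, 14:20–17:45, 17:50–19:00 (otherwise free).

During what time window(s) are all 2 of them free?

Hana free: 08:05-09:35, 13:35-16:55, 18:40-19:00.
Yuki free: 08:00-12:15, 12:20-14:20, 17:45-17:50 (invert busy blocks within the working day).
Hana ∩ Yuki: 08:05-09:35, 13:35-14:20.

08:05-09:35, 13:35-14:20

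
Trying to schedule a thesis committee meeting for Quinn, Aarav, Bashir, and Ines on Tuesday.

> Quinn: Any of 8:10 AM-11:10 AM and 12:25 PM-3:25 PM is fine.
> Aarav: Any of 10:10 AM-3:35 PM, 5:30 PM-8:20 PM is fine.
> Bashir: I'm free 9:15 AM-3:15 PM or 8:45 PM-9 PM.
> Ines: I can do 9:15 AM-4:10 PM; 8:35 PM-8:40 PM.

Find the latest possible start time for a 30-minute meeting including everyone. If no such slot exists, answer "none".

Quinn ∩ Aarav: 10:10-11:10, 12:25-15:25.
Quinn ∩ Aarav ∩ Bashir: 10:10-11:10, 12:25-15:15.
Quinn ∩ Aarav ∩ Bashir ∩ Ines: 10:10-11:10, 12:25-15:15.
So the common availability across everyone is 10:10-11:10, 12:25-15:15.
The last common window of at least 30 minutes is 12:25-15:15; a 30-minute meeting can start as late as 14:45 and still end by 15:15.

14:45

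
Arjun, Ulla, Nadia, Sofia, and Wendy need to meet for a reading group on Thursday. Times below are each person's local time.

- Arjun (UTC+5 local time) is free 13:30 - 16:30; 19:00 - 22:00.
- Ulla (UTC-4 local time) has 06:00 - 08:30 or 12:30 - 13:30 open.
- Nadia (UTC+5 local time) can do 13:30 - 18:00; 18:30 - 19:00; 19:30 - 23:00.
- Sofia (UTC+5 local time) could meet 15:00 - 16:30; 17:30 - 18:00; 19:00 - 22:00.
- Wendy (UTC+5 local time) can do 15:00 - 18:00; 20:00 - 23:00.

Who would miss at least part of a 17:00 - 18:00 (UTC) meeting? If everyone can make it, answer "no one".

Arjun in UTC: 08:30-11:30, 14:00-17:00 (subtract 5h to convert from UTC+5).
Ulla in UTC: 10:00-12:30, 16:30-17:30 (add 4h to convert from UTC-4).
Nadia in UTC: 08:30-13:00, 13:30-14:00, 14:30-18:00 (subtract 5h to convert from UTC+5).
Sofia in UTC: 10:00-11:30, 12:30-13:00, 14:00-17:00 (subtract 5h to convert from UTC+5).
Wendy in UTC: 10:00-13:00, 15:00-18:00 (subtract 5h to convert from UTC+5).
Arjun: not fully free for 17:00-18:00. Ulla: not fully free for 17:00-18:00. Nadia: free for 17:00-18:00. Sofia: not fully free for 17:00-18:00. Wendy: free for 17:00-18:00.

Arjun, Sofia, Ulla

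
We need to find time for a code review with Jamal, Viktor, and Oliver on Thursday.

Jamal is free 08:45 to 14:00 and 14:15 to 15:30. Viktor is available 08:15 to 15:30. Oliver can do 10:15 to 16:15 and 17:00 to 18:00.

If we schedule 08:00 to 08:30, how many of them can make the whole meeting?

nobody can make the full 08:00-08:30 slot — that's 0.

0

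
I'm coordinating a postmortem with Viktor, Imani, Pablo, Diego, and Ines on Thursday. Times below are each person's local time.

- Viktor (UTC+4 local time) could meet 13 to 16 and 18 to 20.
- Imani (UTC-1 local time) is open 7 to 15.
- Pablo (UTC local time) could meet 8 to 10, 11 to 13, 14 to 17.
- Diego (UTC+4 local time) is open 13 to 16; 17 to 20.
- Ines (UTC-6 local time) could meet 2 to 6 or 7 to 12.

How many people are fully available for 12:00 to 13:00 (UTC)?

Viktor in UTC: 09:00-12:00, 14:00-16:00 (subtract 4h to convert from UTC+4).
Imani in UTC: 08:00-16:00 (add 1h to convert from UTC-1).
Pablo in UTC: 08:00-10:00, 11:00-13:00, 14:00-17:00.
Diego in UTC: 09:00-12:00, 13:00-16:00 (subtract 4h to convert from UTC+4).
Ines in UTC: 08:00-12:00, 13:00-18:00 (add 6h to convert from UTC-6).
Imani and Pablo can make the full 12:00-13:00 slot — that's 2.

2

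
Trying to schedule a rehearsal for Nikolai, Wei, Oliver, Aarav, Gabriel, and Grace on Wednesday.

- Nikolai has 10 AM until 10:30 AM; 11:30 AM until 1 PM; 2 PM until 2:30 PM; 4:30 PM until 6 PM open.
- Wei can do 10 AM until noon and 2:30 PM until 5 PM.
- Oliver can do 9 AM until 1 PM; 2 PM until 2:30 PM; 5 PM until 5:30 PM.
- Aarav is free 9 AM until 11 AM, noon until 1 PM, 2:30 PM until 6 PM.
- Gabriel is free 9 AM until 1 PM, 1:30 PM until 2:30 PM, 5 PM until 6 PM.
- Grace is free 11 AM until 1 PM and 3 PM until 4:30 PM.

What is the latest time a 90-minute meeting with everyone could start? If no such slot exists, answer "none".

Nikolai ∩ Wei: 10:00-10:30, 11:30-12:00, 16:30-17:00.
Nikolai ∩ Wei ∩ Oliver: 10:00-10:30, 11:30-12:00.
Nikolai ∩ Wei ∩ Oliver ∩ Aarav: 10:00-10:30.
Nikolai ∩ Wei ∩ Oliver ∩ Aarav ∩ Gabriel: 10:00-10:30.
Nikolai ∩ Wei ∩ Oliver ∩ Aarav ∩ Gabriel ∩ Grace: ∅.
There is no time when everyone is free.
No common window is at least 90 minutes long.

none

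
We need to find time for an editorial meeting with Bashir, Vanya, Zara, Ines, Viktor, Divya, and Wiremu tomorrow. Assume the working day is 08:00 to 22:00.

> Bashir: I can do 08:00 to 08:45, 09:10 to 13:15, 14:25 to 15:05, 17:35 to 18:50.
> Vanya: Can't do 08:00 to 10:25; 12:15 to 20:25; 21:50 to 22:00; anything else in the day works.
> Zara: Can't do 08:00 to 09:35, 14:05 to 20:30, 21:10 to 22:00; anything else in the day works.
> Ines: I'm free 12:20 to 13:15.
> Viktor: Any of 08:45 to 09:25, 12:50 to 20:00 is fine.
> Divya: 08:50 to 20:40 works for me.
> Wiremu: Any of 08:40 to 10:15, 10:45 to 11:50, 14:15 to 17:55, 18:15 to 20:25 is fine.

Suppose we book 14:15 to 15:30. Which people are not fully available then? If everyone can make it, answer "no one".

Bashir free: 08:00-08:45, 09:10-13:15, 14:25-15:05, 17:35-18:50.
Vanya free: 10:25-12:15, 20:25-21:50 (invert busy blocks within the working day).
Zara free: 09:35-14:05, 20:30-21:10 (invert busy blocks within the working day).
Ines free: 12:20-13:15.
Viktor free: 08:45-09:25, 12:50-20:00.
Divya free: 08:50-20:40.
Wiremu free: 08:40-10:15, 10:45-11:50, 14:15-17:55, 18:15-20:25.
Bashir: not fully free for 14:15-15:30. Vanya: not fully free for 14:15-15:30. Zara: not fully free for 14:15-15:30. Ines: not fully free for 14:15-15:30. Viktor: free for 14:15-15:30. Divya: free for 14:15-15:30. Wiremu: free for 14:15-15:30.

Bashir, Ines, Vanya, Zara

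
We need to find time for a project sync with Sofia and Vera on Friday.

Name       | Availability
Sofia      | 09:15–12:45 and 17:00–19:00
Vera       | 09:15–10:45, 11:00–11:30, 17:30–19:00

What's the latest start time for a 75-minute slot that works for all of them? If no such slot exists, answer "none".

17:45

Sofia ∩ Vera: 09:15-10:45, 11:00-11:30, 17:30-19:00.
The last common window of at least 75 minutes is 17:30-19:00; a 75-minute meeting can start as late as 17:45 and still end by 19:00.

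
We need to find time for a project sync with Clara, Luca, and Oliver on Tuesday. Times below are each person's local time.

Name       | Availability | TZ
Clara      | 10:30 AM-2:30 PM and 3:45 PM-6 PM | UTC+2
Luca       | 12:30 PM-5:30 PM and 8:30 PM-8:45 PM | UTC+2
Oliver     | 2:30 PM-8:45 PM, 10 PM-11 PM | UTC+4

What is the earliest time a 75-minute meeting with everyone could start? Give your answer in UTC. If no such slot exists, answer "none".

Clara in UTC: 08:30-12:30, 13:45-16:00 (subtract 2h to convert from UTC+2).
Luca in UTC: 10:30-15:30, 18:30-18:45 (subtract 2h to convert from UTC+2).
Oliver in UTC: 10:30-16:45, 18:00-19:00 (subtract 4h to convert from UTC+4).
Clara ∩ Luca: 10:30-12:30, 13:45-15:30.
Clara ∩ Luca ∩ Oliver: 10:30-12:30, 13:45-15:30.
So the common availability across everyone is 10:30-12:30, 13:45-15:30.
The first common window of at least 75 minutes is 10:30-12:30, so the earliest start is 10:30.

10:30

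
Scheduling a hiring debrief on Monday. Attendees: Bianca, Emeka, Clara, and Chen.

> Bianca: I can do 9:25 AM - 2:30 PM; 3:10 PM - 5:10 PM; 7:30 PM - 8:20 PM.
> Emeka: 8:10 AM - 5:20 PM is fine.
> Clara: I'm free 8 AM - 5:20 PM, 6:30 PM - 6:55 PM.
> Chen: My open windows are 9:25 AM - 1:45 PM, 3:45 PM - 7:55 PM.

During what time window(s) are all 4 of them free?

Bianca ∩ Emeka: 09:25-14:30, 15:10-17:10.
Bianca ∩ Emeka ∩ Clara: 09:25-14:30, 15:10-17:10.
Bianca ∩ Emeka ∩ Clara ∩ Chen: 09:25-13:45, 15:45-17:10.
So the common availability across everyone is 09:25-13:45, 15:45-17:10.

09:25-13:45, 15:45-17:10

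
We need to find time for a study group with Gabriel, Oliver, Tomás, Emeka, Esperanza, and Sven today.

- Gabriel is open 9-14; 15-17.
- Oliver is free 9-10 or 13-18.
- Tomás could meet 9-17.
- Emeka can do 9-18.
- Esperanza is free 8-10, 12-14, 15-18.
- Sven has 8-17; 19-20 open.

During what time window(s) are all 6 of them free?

09:00-10:00, 13:00-14:00, 15:00-17:00

Gabriel ∩ Oliver: 09:00-10:00, 13:00-14:00, 15:00-17:00.
Gabriel ∩ Oliver ∩ Tomás: 09:00-10:00, 13:00-14:00, 15:00-17:00.
Gabriel ∩ Oliver ∩ Tomás ∩ Emeka: 09:00-10:00, 13:00-14:00, 15:00-17:00.
Gabriel ∩ Oliver ∩ Tomás ∩ Emeka ∩ Esperanza: 09:00-10:00, 13:00-14:00, 15:00-17:00.
Gabriel ∩ Oliver ∩ Tomás ∩ Emeka ∩ Esperanza ∩ Sven: 09:00-10:00, 13:00-14:00, 15:00-17:00.
Those are the intersection windows.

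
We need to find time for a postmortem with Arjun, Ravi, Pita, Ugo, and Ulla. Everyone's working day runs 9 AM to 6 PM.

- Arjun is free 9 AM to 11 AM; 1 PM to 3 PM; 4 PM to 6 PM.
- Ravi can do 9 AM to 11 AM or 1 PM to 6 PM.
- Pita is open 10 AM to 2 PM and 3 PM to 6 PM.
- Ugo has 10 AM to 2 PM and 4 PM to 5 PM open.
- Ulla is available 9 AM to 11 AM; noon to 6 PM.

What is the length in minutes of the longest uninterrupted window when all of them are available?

60

Arjun ∩ Ravi: 09:00-11:00, 13:00-15:00, 16:00-18:00.
Arjun ∩ Ravi ∩ Pita: 10:00-11:00, 13:00-14:00, 16:00-18:00.
Arjun ∩ Ravi ∩ Pita ∩ Ugo: 10:00-11:00, 13:00-14:00, 16:00-17:00.
Arjun ∩ Ravi ∩ Pita ∩ Ugo ∩ Ulla: 10:00-11:00, 13:00-14:00, 16:00-17:00.
The longest is 10:00-11:00 at 60 minutes.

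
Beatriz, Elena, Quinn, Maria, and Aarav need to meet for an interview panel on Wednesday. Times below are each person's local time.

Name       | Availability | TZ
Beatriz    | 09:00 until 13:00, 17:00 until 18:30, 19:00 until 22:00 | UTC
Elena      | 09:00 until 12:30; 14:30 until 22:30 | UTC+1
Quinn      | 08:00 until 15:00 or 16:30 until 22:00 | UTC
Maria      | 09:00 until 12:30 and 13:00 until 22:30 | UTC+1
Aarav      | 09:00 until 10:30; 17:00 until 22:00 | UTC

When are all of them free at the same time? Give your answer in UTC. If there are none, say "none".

Beatriz in UTC: 09:00-13:00, 17:00-18:30, 19:00-22:00.
Elena in UTC: 08:00-11:30, 13:30-21:30 (subtract 1h to convert from UTC+1).
Quinn in UTC: 08:00-15:00, 16:30-22:00.
Maria in UTC: 08:00-11:30, 12:00-21:30 (subtract 1h to convert from UTC+1).
Aarav in UTC: 09:00-10:30, 17:00-22:00.
Beatriz ∩ Elena: 09:00-11:30, 17:00-18:30, 19:00-21:30.
Beatriz ∩ Elena ∩ Quinn: 09:00-11:30, 17:00-18:30, 19:00-21:30.
Beatriz ∩ Elena ∩ Quinn ∩ Maria: 09:00-11:30, 17:00-18:30, 19:00-21:30.
Beatriz ∩ Elena ∩ Quinn ∩ Maria ∩ Aarav: 09:00-10:30, 17:00-18:30, 19:00-21:30.
So the common availability across everyone is 09:00-10:30, 17:00-18:30, 19:00-21:30.

09:00-10:30, 17:00-18:30, 19:00-21:30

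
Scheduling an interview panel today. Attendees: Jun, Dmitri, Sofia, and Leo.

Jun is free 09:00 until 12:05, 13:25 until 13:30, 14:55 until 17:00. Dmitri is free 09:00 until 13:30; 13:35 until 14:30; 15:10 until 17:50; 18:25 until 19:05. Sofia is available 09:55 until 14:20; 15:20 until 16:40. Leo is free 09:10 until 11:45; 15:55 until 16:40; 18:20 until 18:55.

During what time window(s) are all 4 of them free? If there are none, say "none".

Jun ∩ Dmitri: 09:00-12:05, 13:25-13:30, 15:10-17:00.
Jun ∩ Dmitri ∩ Sofia: 09:55-12:05, 13:25-13:30, 15:20-16:40.
Jun ∩ Dmitri ∩ Sofia ∩ Leo: 09:55-11:45, 15:55-16:40.

09:55-11:45, 15:55-16:40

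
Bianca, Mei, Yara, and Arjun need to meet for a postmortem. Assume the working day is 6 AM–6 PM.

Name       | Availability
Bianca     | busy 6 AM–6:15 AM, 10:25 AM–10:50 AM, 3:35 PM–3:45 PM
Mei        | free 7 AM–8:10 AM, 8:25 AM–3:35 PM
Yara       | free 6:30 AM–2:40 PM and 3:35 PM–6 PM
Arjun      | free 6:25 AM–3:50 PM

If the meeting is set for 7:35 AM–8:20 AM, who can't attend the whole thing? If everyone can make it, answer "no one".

Bianca free: 06:15-10:25, 10:50-15:35, 15:45-18:00 (invert busy blocks within the working day).
Mei free: 07:00-08:10, 08:25-15:35.
Yara free: 06:30-14:40, 15:35-18:00.
Arjun free: 06:25-15:50.
Bianca: free for 07:35-08:20. Mei: not fully free for 07:35-08:20. Yara: free for 07:35-08:20. Arjun: free for 07:35-08:20.

Mei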